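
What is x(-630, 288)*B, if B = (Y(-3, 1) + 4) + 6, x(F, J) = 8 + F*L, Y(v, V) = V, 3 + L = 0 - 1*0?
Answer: 20878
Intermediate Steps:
L = -3 (L = -3 + (0 - 1*0) = -3 + (0 + 0) = -3 + 0 = -3)
x(F, J) = 8 - 3*F (x(F, J) = 8 + F*(-3) = 8 - 3*F)
B = 11 (B = (1 + 4) + 6 = 5 + 6 = 11)
x(-630, 288)*B = (8 - 3*(-630))*11 = (8 + 1890)*11 = 1898*11 = 20878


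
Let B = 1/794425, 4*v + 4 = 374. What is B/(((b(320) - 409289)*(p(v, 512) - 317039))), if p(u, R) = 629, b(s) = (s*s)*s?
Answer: -1/8133815492915631750 ≈ -1.2294e-19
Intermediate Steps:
v = 185/2 (v = -1 + (1/4)*374 = -1 + 187/2 = 185/2 ≈ 92.500)
b(s) = s**3 (b(s) = s**2*s = s**3)
B = 1/794425 ≈ 1.2588e-6
B/(((b(320) - 409289)*(p(v, 512) - 317039))) = 1/(794425*(((320**3 - 409289)*(629 - 317039)))) = 1/(794425*(((32768000 - 409289)*(-316410)))) = 1/(794425*((32358711*(-316410)))) = (1/794425)/(-10238619747510) = (1/794425)*(-1/10238619747510) = -1/8133815492915631750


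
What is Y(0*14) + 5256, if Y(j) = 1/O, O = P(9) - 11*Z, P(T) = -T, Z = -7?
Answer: 357409/68 ≈ 5256.0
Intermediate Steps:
O = 68 (O = -1*9 - 11*(-7) = -9 - 1*(-77) = -9 + 77 = 68)
Y(j) = 1/68
Y(0*14) + 5256 = 1/68 + 5256 = 357409/68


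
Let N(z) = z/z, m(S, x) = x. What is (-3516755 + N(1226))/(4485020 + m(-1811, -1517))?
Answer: -3516754/4483503 ≈ -0.78438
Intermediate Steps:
N(z) = 1
(-3516755 + N(1226))/(4485020 + m(-1811, -1517)) = (-3516755 + 1)/(4485020 - 1517) = -3516754/4483503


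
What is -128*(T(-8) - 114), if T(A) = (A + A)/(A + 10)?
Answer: 15616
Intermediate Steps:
T(A) = 2*A/(10 + A) (T(A) = (2*A)/(10 + A) = 2*A/(10 + A))
-128*(T(-8) - 114) = -128*(2*(-8)/(10 - 8) - 114) = -128*(2*(-8)/2 - 114) = -128*(2*(-8)*(1/2) - 114) = -128*(-8 - 114) = -128*(-122) = 15616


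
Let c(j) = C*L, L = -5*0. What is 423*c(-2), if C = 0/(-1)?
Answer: 0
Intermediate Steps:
L = 0
C = 0 (C = 0*(-1) = 0)
c(j) = 0 (c(j) = 0*0 = 0)
423*c(-2) = 423*0 = 0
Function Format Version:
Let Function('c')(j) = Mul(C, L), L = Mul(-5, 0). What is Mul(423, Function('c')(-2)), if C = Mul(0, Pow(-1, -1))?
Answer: 0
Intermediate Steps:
L = 0
C = 0 (C = Mul(0, -1) = 0)
Function('c')(j) = 0 (Function('c')(j) = Mul(0, 0) = 0)
Mul(423, Function('c')(-2)) = Mul(423, 0) = 0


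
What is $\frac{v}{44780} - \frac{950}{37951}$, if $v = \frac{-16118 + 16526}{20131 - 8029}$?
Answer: $- \frac{21450654083}{856945534565} \approx -0.025032$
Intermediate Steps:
$v = \frac{68}{2017}$ ($v = \frac{408}{12102} = 408 \cdot \frac{1}{12102} = \frac{68}{2017} \approx 0.033713$)
$\frac{v}{44780} - \frac{950}{37951} = \frac{68}{2017 \cdot 44780} - \frac{950}{37951} = \frac{68}{2017} \cdot \frac{1}{44780} - \frac{950}{37951} = \frac{17}{22580315} - \frac{950}{37951} = - \frac{21450654083}{856945534565}$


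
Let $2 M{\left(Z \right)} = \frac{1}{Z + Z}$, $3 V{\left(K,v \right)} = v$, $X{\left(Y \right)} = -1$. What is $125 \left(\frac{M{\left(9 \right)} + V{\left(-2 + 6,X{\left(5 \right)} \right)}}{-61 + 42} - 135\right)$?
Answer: $- \frac{11541125}{684} \approx -16873.0$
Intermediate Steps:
$V{\left(K,v \right)} = \frac{v}{3}$
$M{\left(Z \right)} = \frac{1}{4 Z}$ ($M{\left(Z \right)} = \frac{1}{2 \left(Z + Z\right)} = \frac{1}{2 \cdot 2 Z} = \frac{\frac{1}{2} \frac{1}{Z}}{2} = \frac{1}{4 Z}$)
$125 \left(\frac{M{\left(9 \right)} + V{\left(-2 + 6,X{\left(5 \right)} \right)}}{-61 + 42} - 135\right) = 125 \left(\frac{\frac{1}{4 \cdot 9} + \frac{1}{3} \left(-1\right)}{-61 + 42} - 135\right) = 125 \left(\frac{\frac{1}{4} \cdot \frac{1}{9} - \frac{1}{3}}{-19} - 135\right) = 125 \left(\left(\frac{1}{36} - \frac{1}{3}\right) \left(- \frac{1}{19}\right) - 135\right) = 125 \left(\left(- \frac{11}{36}\right) \left(- \frac{1}{19}\right) - 135\right) = 125 \left(\frac{11}{684} - 135\right) = 125 \left(- \frac{92329}{684}\right) = - \frac{11541125}{684}$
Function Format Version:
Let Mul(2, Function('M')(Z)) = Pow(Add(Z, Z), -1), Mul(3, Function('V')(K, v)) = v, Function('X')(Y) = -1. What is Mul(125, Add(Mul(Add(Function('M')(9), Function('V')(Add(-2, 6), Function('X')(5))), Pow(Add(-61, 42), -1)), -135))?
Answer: Rational(-11541125, 684) ≈ -16873.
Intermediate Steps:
Function('V')(K, v) = Mul(Rational(1, 3), v)
Function('M')(Z) = Mul(Rational(1, 4), Pow(Z, -1)) (Function('M')(Z) = Mul(Rational(1, 2), Pow(Add(Z, Z), -1)) = Mul(Rational(1, 2), Pow(Mul(2, Z), -1)) = Mul(Rational(1, 2), Mul(Rational(1, 2), Pow(Z, -1))) = Mul(Rational(1, 4), Pow(Z, -1)))
Mul(125, Add(Mul(Add(Function('M')(9), Function('V')(Add(-2, 6), Function('X')(5))), Pow(Add(-61, 42), -1)), -135)) = Mul(125, Add(Mul(Add(Mul(Rational(1, 4), Pow(9, -1)), Mul(Rational(1, 3), -1)), Pow(Add(-61, 42), -1)), -135)) = Mul(125, Add(Mul(Add(Mul(Rational(1, 4), Rational(1, 9)), Rational(-1, 3)), Pow(-19, -1)), -135)) = Mul(125, Add(Mul(Add(Rational(1, 36), Rational(-1, 3)), Rational(-1, 19)), -135)) = Mul(125, Add(Mul(Rational(-11, 36), Rational(-1, 19)), -135)) = Mul(125, Add(Rational(11, 684), -135)) = Mul(125, Rational(-92329, 684)) = Rational(-11541125, 684)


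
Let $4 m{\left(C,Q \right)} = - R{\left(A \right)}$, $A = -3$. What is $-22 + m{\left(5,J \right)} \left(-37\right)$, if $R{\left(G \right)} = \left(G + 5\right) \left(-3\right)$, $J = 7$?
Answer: $- \frac{155}{2} \approx -77.5$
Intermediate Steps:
$R{\left(G \right)} = -15 - 3 G$ ($R{\left(G \right)} = \left(5 + G\right) \left(-3\right) = -15 - 3 G$)
$m{\left(C,Q \right)} = \frac{3}{2}$ ($m{\left(C,Q \right)} = \frac{\left(-1\right) \left(-15 - -9\right)}{4} = \frac{\left(-1\right) \left(-15 + 9\right)}{4} = \frac{\left(-1\right) \left(-6\right)}{4} = \frac{1}{4} \cdot 6 = \frac{3}{2}$)
$-22 + m{\left(5,J \right)} \left(-37\right) = -22 + \frac{3}{2} \left(-37\right) = -22 - \frac{111}{2} = - \frac{155}{2}$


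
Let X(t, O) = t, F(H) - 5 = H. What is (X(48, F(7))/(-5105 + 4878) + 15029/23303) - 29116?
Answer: -22002138651/755683 ≈ -29116.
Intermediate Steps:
F(H) = 5 + H
(X(48, F(7))/(-5105 + 4878) + 15029/23303) - 29116 = (48/(-5105 + 4878) + 15029/23303) - 29116 = (48/(-227) + 15029*(1/23303)) - 29116 = (48*(-1/227) + 2147/3329) - 29116 = (-48/227 + 2147/3329) - 29116 = 327577/755683 - 29116 = -22002138651/755683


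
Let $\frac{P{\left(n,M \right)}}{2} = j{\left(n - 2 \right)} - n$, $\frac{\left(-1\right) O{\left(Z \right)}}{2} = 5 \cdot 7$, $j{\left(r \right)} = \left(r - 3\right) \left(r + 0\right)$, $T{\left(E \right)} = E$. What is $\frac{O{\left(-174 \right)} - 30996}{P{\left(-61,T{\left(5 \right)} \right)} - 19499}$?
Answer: $\frac{31066}{11061} \approx 2.8086$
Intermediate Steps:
$j{\left(r \right)} = r \left(-3 + r\right)$ ($j{\left(r \right)} = \left(-3 + r\right) r = r \left(-3 + r\right)$)
$O{\left(Z \right)} = -70$ ($O{\left(Z \right)} = - 2 \cdot 5 \cdot 7 = \left(-2\right) 35 = -70$)
$P{\left(n,M \right)} = - 2 n + 2 \left(-5 + n\right) \left(-2 + n\right)$ ($P{\left(n,M \right)} = 2 \left(\left(n - 2\right) \left(-3 + \left(n - 2\right)\right) - n\right) = 2 \left(\left(-2 + n\right) \left(-3 + \left(-2 + n\right)\right) - n\right) = 2 \left(\left(-2 + n\right) \left(-5 + n\right) - n\right) = 2 \left(\left(-5 + n\right) \left(-2 + n\right) - n\right) = 2 \left(- n + \left(-5 + n\right) \left(-2 + n\right)\right) = - 2 n + 2 \left(-5 + n\right) \left(-2 + n\right)$)
$\frac{O{\left(-174 \right)} - 30996}{P{\left(-61,T{\left(5 \right)} \right)} - 19499} = \frac{-70 - 30996}{\left(\left(-2\right) \left(-61\right) + 2 \left(-5 - 61\right) \left(-2 - 61\right)\right) - 19499} = - \frac{31066}{\left(122 + 2 \left(-66\right) \left(-63\right)\right) - 19499} = - \frac{31066}{\left(122 + 8316\right) - 19499} = - \frac{31066}{8438 - 19499} = - \frac{31066}{-11061} = \left(-31066\right) \left(- \frac{1}{11061}\right) = \frac{31066}{11061}$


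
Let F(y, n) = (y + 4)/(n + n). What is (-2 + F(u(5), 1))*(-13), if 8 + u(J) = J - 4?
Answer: 91/2 ≈ 45.500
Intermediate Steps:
u(J) = -12 + J (u(J) = -8 + (J - 4) = -8 + (-4 + J) = -12 + J)
F(y, n) = (4 + y)/(2*n) (F(y, n) = (4 + y)/((2*n)) = (4 + y)*(1/(2*n)) = (4 + y)/(2*n))
(-2 + F(u(5), 1))*(-13) = (-2 + (½)*(4 + (-12 + 5))/1)*(-13) = (-2 + (½)*1*(4 - 7))*(-13) = (-2 + (½)*1*(-3))*(-13) = (-2 - 3/2)*(-13) = -7/2*(-13) = 91/2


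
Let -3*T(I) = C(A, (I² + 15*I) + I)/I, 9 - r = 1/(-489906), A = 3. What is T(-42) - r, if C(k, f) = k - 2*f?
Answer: -45112181/1714671 ≈ -26.310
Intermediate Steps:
r = 4409155/489906 (r = 9 - 1/(-489906) = 9 - 1*(-1/489906) = 9 + 1/489906 = 4409155/489906 ≈ 9.0000)
T(I) = -(3 - 32*I - 2*I²)/(3*I) (T(I) = -(3 - 2*((I² + 15*I) + I))/(3*I) = -(3 - 2*(I² + 16*I))/(3*I) = -(3 + (-32*I - 2*I²))/(3*I) = -(3 - 32*I - 2*I²)/(3*I))
T(-42) - r = (⅓)*(-3 + 2*(-42)*(16 - 42))/(-42) - 1*4409155/489906 = (⅓)*(-1/42)*(-3 + 2*(-42)*(-26)) - 4409155/489906 = (⅓)*(-1/42)*(-3 + 2184) - 4409155/489906 = (⅓)*(-1/42)*2181 - 4409155/489906 = -727/42 - 4409155/489906 = -45112181/1714671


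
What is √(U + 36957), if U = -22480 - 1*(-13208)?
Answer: 7*√565 ≈ 166.39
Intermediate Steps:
U = -9272 (U = -22480 + 13208 = -9272)
√(U + 36957) = √(-9272 + 36957) = √27685 = 7*√565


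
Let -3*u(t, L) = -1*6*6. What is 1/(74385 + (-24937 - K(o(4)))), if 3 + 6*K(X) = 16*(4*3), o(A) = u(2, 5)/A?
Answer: 2/98833 ≈ 2.0236e-5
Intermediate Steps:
u(t, L) = 12 (u(t, L) = -(-1*6)*6/3 = -(-2)*6 = -1/3*(-36) = 12)
o(A) = 12/A
K(X) = 63/2 (K(X) = -1/2 + (16*(4*3))/6 = -1/2 + (16*12)/6 = -1/2 + (1/6)*192 = -1/2 + 32 = 63/2)
1/(74385 + (-24937 - K(o(4)))) = 1/(74385 + (-24937 - 1*63/2)) = 1/(74385 + (-24937 - 63/2)) = 1/(74385 - 49937/2) = 1/(98833/2) = 2/98833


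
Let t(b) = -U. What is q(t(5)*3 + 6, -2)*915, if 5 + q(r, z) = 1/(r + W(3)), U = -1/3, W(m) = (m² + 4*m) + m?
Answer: -140910/31 ≈ -4545.5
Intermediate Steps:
W(m) = m² + 5*m
U = -⅓ (U = -1*⅓ = -⅓ ≈ -0.33333)
t(b) = ⅓ (t(b) = -1*(-⅓) = ⅓)
q(r, z) = -5 + 1/(24 + r) (q(r, z) = -5 + 1/(r + 3*(5 + 3)) = -5 + 1/(r + 3*8) = -5 + 1/(r + 24) = -5 + 1/(24 + r))
q(t(5)*3 + 6, -2)*915 = ((-119 - 5*((⅓)*3 + 6))/(24 + ((⅓)*3 + 6)))*915 = ((-119 - 5*(1 + 6))/(24 + (1 + 6)))*915 = ((-119 - 5*7)/(24 + 7))*915 = ((-119 - 35)/31)*915 = ((1/31)*(-154))*915 = -154/31*915 = -140910/31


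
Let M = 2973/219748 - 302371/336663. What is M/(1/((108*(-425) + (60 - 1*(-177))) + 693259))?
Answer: -10595402895393691/18495255231 ≈ -5.7287e+5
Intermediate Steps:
M = -65444523409/73981020924 (M = 2973*(1/219748) - 302371*1/336663 = 2973/219748 - 302371/336663 = -65444523409/73981020924 ≈ -0.88461)
M/(1/((108*(-425) + (60 - 1*(-177))) + 693259)) = -(42366101229526831/73981020924 + 65444523409*(60 - 1*(-177))/73981020924) = -(42366101229526831/73981020924 + 65444523409*(60 + 177)/73981020924) = -65444523409/(73981020924*(1/((-45900 + 237) + 693259))) = -65444523409/(73981020924*(1/(-45663 + 693259))) = -65444523409/(73981020924*(1/647596)) = -65444523409/(73981020924*1/647596) = -65444523409/73981020924*647596 = -10595402895393691/18495255231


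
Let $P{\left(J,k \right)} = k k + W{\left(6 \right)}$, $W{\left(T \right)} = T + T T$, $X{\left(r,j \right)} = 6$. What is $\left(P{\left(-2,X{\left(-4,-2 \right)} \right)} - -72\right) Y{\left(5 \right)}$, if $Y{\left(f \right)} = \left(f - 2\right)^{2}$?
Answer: $1350$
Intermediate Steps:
$W{\left(T \right)} = T + T^{2}$
$P{\left(J,k \right)} = 42 + k^{2}$ ($P{\left(J,k \right)} = k k + 6 \left(1 + 6\right) = k^{2} + 6 \cdot 7 = k^{2} + 42 = 42 + k^{2}$)
$Y{\left(f \right)} = \left(-2 + f\right)^{2}$
$\left(P{\left(-2,X{\left(-4,-2 \right)} \right)} - -72\right) Y{\left(5 \right)} = \left(\left(42 + 6^{2}\right) - -72\right) \left(-2 + 5\right)^{2} = \left(\left(42 + 36\right) + 72\right) 3^{2} = \left(78 + 72\right) 9 = 150 \cdot 9 = 1350$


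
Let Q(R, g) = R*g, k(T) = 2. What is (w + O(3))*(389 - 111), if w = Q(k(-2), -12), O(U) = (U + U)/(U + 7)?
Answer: -32526/5 ≈ -6505.2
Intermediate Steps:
O(U) = 2*U/(7 + U) (O(U) = (2*U)/(7 + U) = 2*U/(7 + U))
w = -24 (w = 2*(-12) = -24)
(w + O(3))*(389 - 111) = (-24 + 2*3/(7 + 3))*(389 - 111) = (-24 + 2*3/10)*278 = (-24 + 2*3*(1/10))*278 = (-24 + 3/5)*278 = -117/5*278 = -32526/5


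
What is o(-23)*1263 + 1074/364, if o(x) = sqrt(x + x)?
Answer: 537/182 + 1263*I*sqrt(46) ≈ 2.9506 + 8566.1*I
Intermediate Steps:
o(x) = sqrt(2)*sqrt(x) (o(x) = sqrt(2*x) = sqrt(2)*sqrt(x))
o(-23)*1263 + 1074/364 = (sqrt(2)*sqrt(-23))*1263 + 1074/364 = (sqrt(2)*(I*sqrt(23)))*1263 + 1074*(1/364) = (I*sqrt(46))*1263 + 537/182 = 1263*I*sqrt(46) + 537/182 = 537/182 + 1263*I*sqrt(46)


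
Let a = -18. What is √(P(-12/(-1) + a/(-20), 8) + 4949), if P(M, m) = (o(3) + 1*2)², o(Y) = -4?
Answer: √4953 ≈ 70.378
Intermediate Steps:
P(M, m) = 4 (P(M, m) = (-4 + 1*2)² = (-4 + 2)² = (-2)² = 4)
√(P(-12/(-1) + a/(-20), 8) + 4949) = √(4 + 4949) = √4953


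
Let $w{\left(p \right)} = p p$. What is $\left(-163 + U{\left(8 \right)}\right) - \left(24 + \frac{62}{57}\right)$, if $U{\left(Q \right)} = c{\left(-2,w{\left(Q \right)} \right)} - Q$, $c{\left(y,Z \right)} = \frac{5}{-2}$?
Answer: $- \frac{22639}{114} \approx -198.59$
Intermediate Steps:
$w{\left(p \right)} = p^{2}$
$c{\left(y,Z \right)} = - \frac{5}{2}$ ($c{\left(y,Z \right)} = 5 \left(- \frac{1}{2}\right) = - \frac{5}{2}$)
$U{\left(Q \right)} = - \frac{5}{2} - Q$
$\left(-163 + U{\left(8 \right)}\right) - \left(24 + \frac{62}{57}\right) = \left(-163 - \frac{21}{2}\right) - \left(24 + \frac{62}{57}\right) = \left(-163 - \frac{21}{2}\right) - \frac{1430}{57} = - \frac{347}{2} - \frac{1430}{57} = - \frac{22639}{114}$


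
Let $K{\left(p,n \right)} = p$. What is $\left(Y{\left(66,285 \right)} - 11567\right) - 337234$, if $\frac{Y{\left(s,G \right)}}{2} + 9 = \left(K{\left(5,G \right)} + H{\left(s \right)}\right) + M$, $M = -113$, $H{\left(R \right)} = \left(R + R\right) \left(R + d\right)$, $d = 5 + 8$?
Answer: $-328179$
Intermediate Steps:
$d = 13$
$H{\left(R \right)} = 2 R \left(13 + R\right)$ ($H{\left(R \right)} = \left(R + R\right) \left(R + 13\right) = 2 R \left(13 + R\right)$)
$Y{\left(s,G \right)} = -234 + 4 s \left(13 + s\right)$ ($Y{\left(s,G \right)} = -18 + 2 \left(\left(5 + 2 s \left(13 + s\right)\right) - 113\right) = -18 + 2 \left(-108 + 2 s \left(13 + s\right)\right) = -18 + \left(-216 + 4 s \left(13 + s\right)\right) = -234 + 4 s \left(13 + s\right)$)
$\left(Y{\left(66,285 \right)} - 11567\right) - 337234 = \left(\left(-234 + 4 \cdot 66 \left(13 + 66\right)\right) - 11567\right) - 337234 = \left(\left(-234 + 4 \cdot 66 \cdot 79\right) - 11567\right) - 337234 = \left(\left(-234 + 20856\right) - 11567\right) - 337234 = \left(20622 - 11567\right) - 337234 = 9055 - 337234 = -328179$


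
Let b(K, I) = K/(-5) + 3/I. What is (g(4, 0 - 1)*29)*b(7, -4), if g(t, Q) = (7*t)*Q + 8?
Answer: 1247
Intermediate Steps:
g(t, Q) = 8 + 7*Q*t (g(t, Q) = 7*Q*t + 8 = 8 + 7*Q*t)
b(K, I) = 3/I - K/5 (b(K, I) = K*(-⅕) + 3/I = -K/5 + 3/I = 3/I - K/5)
(g(4, 0 - 1)*29)*b(7, -4) = ((8 + 7*(0 - 1)*4)*29)*(3/(-4) - ⅕*7) = ((8 + 7*(-1)*4)*29)*(3*(-¼) - 7/5) = ((8 - 28)*29)*(-¾ - 7/5) = -20*29*(-43/20) = -580*(-43/20) = 1247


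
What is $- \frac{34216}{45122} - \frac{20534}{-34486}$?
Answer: $- \frac{9051351}{55574189} \approx -0.16287$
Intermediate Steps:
$- \frac{34216}{45122} - \frac{20534}{-34486} = \left(-34216\right) \frac{1}{45122} - - \frac{10267}{17243} = - \frac{2444}{3223} + \frac{10267}{17243} = - \frac{9051351}{55574189}$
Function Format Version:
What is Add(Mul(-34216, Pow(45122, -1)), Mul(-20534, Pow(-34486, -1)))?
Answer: Rational(-9051351, 55574189) ≈ -0.16287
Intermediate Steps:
Add(Mul(-34216, Pow(45122, -1)), Mul(-20534, Pow(-34486, -1))) = Add(Mul(-34216, Rational(1, 45122)), Mul(-20534, Rational(-1, 34486))) = Add(Rational(-2444, 3223), Rational(10267, 17243)) = Rational(-9051351, 55574189)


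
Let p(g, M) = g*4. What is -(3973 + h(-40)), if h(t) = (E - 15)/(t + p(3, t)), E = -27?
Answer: -7949/2 ≈ -3974.5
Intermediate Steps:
p(g, M) = 4*g
h(t) = -42/(12 + t) (h(t) = (-27 - 15)/(t + 4*3) = -42/(t + 12) = -42/(12 + t))
-(3973 + h(-40)) = -(3973 - 42/(12 - 40)) = -(3973 - 42/(-28)) = -(3973 - 42*(-1/28)) = -(3973 + 3/2) = -1*7949/2 = -7949/2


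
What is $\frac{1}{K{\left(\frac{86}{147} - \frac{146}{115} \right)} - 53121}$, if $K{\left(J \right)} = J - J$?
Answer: $- \frac{1}{53121} \approx -1.8825 \cdot 10^{-5}$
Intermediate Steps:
$K{\left(J \right)} = 0$
$\frac{1}{K{\left(\frac{86}{147} - \frac{146}{115} \right)} - 53121} = \frac{1}{0 - 53121} = \frac{1}{-53121} = - \frac{1}{53121}$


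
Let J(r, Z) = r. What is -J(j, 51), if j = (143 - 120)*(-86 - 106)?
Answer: 4416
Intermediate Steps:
j = -4416 (j = 23*(-192) = -4416)
-J(j, 51) = -1*(-4416) = 4416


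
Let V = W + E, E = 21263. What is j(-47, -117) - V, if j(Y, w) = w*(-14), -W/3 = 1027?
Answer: -16544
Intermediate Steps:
W = -3081 (W = -3*1027 = -3081)
j(Y, w) = -14*w
V = 18182 (V = -3081 + 21263 = 18182)
j(-47, -117) - V = -14*(-117) - 1*18182 = 1638 - 18182 = -16544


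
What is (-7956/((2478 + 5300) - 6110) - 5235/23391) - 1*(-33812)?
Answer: 36639458830/1083783 ≈ 33807.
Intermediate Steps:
(-7956/((2478 + 5300) - 6110) - 5235/23391) - 1*(-33812) = (-7956/(7778 - 6110) - 5235*1/23391) + 33812 = (-7956/1668 - 1745/7797) + 33812 = (-7956*1/1668 - 1745/7797) + 33812 = (-663/139 - 1745/7797) + 33812 = -5411966/1083783 + 33812 = 36639458830/1083783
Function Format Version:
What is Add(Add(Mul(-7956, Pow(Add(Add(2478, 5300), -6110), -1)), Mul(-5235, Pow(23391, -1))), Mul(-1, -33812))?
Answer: Rational(36639458830, 1083783) ≈ 33807.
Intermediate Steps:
Add(Add(Mul(-7956, Pow(Add(Add(2478, 5300), -6110), -1)), Mul(-5235, Pow(23391, -1))), Mul(-1, -33812)) = Add(Add(Mul(-7956, Pow(Add(7778, -6110), -1)), Mul(-5235, Rational(1, 23391))), 33812) = Add(Add(Mul(-7956, Pow(1668, -1)), Rational(-1745, 7797)), 33812) = Add(Add(Mul(-7956, Rational(1, 1668)), Rational(-1745, 7797)), 33812) = Add(Add(Rational(-663, 139), Rational(-1745, 7797)), 33812) = Add(Rational(-5411966, 1083783), 33812) = Rational(36639458830, 1083783)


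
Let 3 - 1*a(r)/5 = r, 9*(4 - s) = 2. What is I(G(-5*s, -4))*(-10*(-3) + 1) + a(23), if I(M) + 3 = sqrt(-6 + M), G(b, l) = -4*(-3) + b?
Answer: -193 + 62*I*sqrt(29)/3 ≈ -193.0 + 111.29*I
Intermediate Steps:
s = 34/9 (s = 4 - 1/9*2 = 4 - 2/9 = 34/9 ≈ 3.7778)
G(b, l) = 12 + b
I(M) = -3 + sqrt(-6 + M)
a(r) = 15 - 5*r
I(G(-5*s, -4))*(-10*(-3) + 1) + a(23) = (-3 + sqrt(-6 + (12 - 5*34/9)))*(-10*(-3) + 1) + (15 - 5*23) = (-3 + sqrt(-6 + (12 - 170/9)))*(30 + 1) + (15 - 115) = (-3 + sqrt(-6 - 62/9))*31 - 100 = (-3 + sqrt(-116/9))*31 - 100 = (-3 + 2*I*sqrt(29)/3)*31 - 100 = (-93 + 62*I*sqrt(29)/3) - 100 = -193 + 62*I*sqrt(29)/3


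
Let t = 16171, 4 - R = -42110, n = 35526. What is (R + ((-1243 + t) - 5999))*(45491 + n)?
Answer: 4135350731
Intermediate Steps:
R = 42114 (R = 4 - 1*(-42110) = 4 + 42110 = 42114)
(R + ((-1243 + t) - 5999))*(45491 + n) = (42114 + ((-1243 + 16171) - 5999))*(45491 + 35526) = (42114 + (14928 - 5999))*81017 = (42114 + 8929)*81017 = 51043*81017 = 4135350731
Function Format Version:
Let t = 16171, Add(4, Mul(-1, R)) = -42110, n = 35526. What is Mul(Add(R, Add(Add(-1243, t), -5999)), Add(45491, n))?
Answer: 4135350731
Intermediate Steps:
R = 42114 (R = Add(4, Mul(-1, -42110)) = Add(4, 42110) = 42114)
Mul(Add(R, Add(Add(-1243, t), -5999)), Add(45491, n)) = Mul(Add(42114, Add(Add(-1243, 16171), -5999)), Add(45491, 35526)) = Mul(Add(42114, Add(14928, -5999)), 81017) = Mul(Add(42114, 8929), 81017) = Mul(51043, 81017) = 4135350731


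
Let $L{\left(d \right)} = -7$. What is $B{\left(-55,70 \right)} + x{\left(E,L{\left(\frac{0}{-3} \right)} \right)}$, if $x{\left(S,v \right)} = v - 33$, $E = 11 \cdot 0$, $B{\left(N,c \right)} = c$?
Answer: $30$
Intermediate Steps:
$E = 0$
$x{\left(S,v \right)} = -33 + v$
$B{\left(-55,70 \right)} + x{\left(E,L{\left(\frac{0}{-3} \right)} \right)} = 70 - 40 = 30$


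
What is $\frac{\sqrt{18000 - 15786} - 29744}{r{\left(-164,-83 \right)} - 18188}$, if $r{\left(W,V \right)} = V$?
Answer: $\frac{2704}{1661} - \frac{3 \sqrt{246}}{18271} \approx 1.6254$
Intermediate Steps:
$\frac{\sqrt{18000 - 15786} - 29744}{r{\left(-164,-83 \right)} - 18188} = \frac{\sqrt{18000 - 15786} - 29744}{-83 - 18188} = \frac{\sqrt{2214} - 29744}{-18271} = \left(3 \sqrt{246} - 29744\right) \left(- \frac{1}{18271}\right) = \left(-29744 + 3 \sqrt{246}\right) \left(- \frac{1}{18271}\right) = \frac{2704}{1661} - \frac{3 \sqrt{246}}{18271}$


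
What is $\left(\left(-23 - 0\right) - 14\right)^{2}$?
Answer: $1369$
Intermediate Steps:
$\left(\left(-23 - 0\right) - 14\right)^{2} = \left(\left(-23 + 0\right) - 14\right)^{2} = \left(-23 - 14\right)^{2} = \left(-37\right)^{2} = 1369$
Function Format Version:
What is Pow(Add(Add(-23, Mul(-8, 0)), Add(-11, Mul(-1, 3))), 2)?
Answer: 1369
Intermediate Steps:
Pow(Add(Add(-23, Mul(-8, 0)), Add(-11, Mul(-1, 3))), 2) = Pow(Add(Add(-23, 0), Add(-11, -3)), 2) = Pow(Add(-23, -14), 2) = Pow(-37, 2) = 1369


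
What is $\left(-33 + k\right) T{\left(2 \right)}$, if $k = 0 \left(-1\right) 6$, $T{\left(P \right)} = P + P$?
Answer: $-132$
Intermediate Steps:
$T{\left(P \right)} = 2 P$
$k = 0$ ($k = 0 \cdot 6 = 0$)
$\left(-33 + k\right) T{\left(2 \right)} = \left(-33 + 0\right) 2 \cdot 2 = \left(-33\right) 4 = -132$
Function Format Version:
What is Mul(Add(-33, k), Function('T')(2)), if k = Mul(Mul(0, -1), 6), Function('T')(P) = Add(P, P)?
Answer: -132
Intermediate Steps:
Function('T')(P) = Mul(2, P)
k = 0 (k = Mul(0, 6) = 0)
Mul(Add(-33, k), Function('T')(2)) = Mul(Add(-33, 0), Mul(2, 2)) = Mul(-33, 4) = -132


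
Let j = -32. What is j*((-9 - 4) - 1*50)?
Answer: 2016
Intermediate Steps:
j*((-9 - 4) - 1*50) = -32*((-9 - 4) - 1*50) = -32*(-13 - 50) = -32*(-63) = 2016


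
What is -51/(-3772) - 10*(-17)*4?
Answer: 2565011/3772 ≈ 680.01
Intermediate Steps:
-51/(-3772) - 10*(-17)*4 = -51*(-1/3772) + 170*4 = 51/3772 + 680 = 2565011/3772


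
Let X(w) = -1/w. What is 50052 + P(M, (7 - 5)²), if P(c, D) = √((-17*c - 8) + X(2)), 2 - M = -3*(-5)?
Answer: 50052 + 5*√34/2 ≈ 50067.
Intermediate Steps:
M = -13 (M = 2 - (-3)*(-5) = 2 - 1*15 = 2 - 15 = -13)
P(c, D) = √(-17/2 - 17*c) (P(c, D) = √((-17*c - 8) - 1/2) = √((-8 - 17*c) - 1*½) = √((-8 - 17*c) - ½) = √(-17/2 - 17*c))
50052 + P(M, (7 - 5)²) = 50052 + √(-34 - 68*(-13))/2 = 50052 + √(-34 + 884)/2 = 50052 + √850/2 = 50052 + (5*√34)/2 = 50052 + 5*√34/2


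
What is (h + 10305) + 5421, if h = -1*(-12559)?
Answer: 28285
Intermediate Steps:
h = 12559
(h + 10305) + 5421 = (12559 + 10305) + 5421 = 22864 + 5421 = 28285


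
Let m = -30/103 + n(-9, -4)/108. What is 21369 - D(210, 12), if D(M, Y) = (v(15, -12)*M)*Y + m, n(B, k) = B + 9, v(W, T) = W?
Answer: -1692363/103 ≈ -16431.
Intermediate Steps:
n(B, k) = 9 + B
m = -30/103 (m = -30/103 + (9 - 9)/108 = -30*1/103 + 0*(1/108) = -30/103 + 0 = -30/103 ≈ -0.29126)
D(M, Y) = -30/103 + 15*M*Y (D(M, Y) = (15*M)*Y - 30/103 = 15*M*Y - 30/103 = -30/103 + 15*M*Y)
21369 - D(210, 12) = 21369 - (-30/103 + 15*210*12) = 21369 - (-30/103 + 37800) = 21369 - 1*3893370/103 = 21369 - 3893370/103 = -1692363/103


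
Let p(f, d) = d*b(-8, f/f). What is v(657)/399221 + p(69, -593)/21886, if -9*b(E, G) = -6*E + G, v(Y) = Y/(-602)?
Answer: 1745792418869/11834741666727 ≈ 0.14751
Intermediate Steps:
v(Y) = -Y/602 (v(Y) = Y*(-1/602) = -Y/602)
b(E, G) = -G/9 + 2*E/3 (b(E, G) = -(-6*E + G)/9 = -(G - 6*E)/9 = -G/9 + 2*E/3)
p(f, d) = -49*d/9 (p(f, d) = d*(-f/(9*f) + (⅔)*(-8)) = d*(-⅑*1 - 16/3) = d*(-⅑ - 16/3) = d*(-49/9) = -49*d/9)
v(657)/399221 + p(69, -593)/21886 = -1/602*657/399221 - 49/9*(-593)/21886 = -657/602*1/399221 + (29057/9)*(1/21886) = -657/240331042 + 29057/196974 = 1745792418869/11834741666727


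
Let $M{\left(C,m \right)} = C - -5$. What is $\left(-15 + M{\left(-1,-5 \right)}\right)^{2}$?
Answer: $121$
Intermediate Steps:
$M{\left(C,m \right)} = 5 + C$ ($M{\left(C,m \right)} = C + 5 = 5 + C$)
$\left(-15 + M{\left(-1,-5 \right)}\right)^{2} = \left(-15 + \left(5 - 1\right)\right)^{2} = \left(-15 + 4\right)^{2} = \left(-11\right)^{2} = 121$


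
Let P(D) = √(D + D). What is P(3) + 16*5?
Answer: 80 + √6 ≈ 82.449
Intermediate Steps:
P(D) = √2*√D (P(D) = √(2*D) = √2*√D)
P(3) + 16*5 = √2*√3 + 16*5 = √6 + 80 = 80 + √6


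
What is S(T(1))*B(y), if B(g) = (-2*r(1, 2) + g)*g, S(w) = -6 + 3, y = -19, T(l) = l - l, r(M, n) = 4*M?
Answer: -1539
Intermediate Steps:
T(l) = 0
S(w) = -3
B(g) = g*(-8 + g) (B(g) = (-8 + g)*g = g*(-8 + g))
S(T(1))*B(y) = -(-57)*(-8 - 19) = -(-57)*(-27) = -3*513 = -1539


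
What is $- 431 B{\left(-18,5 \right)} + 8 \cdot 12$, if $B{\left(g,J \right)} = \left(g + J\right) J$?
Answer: $28111$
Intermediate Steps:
$B{\left(g,J \right)} = J \left(J + g\right)$ ($B{\left(g,J \right)} = \left(J + g\right) J = J \left(J + g\right)$)
$- 431 B{\left(-18,5 \right)} + 8 \cdot 12 = - 431 \cdot 5 \left(5 - 18\right) + 8 \cdot 12 = - 431 \cdot 5 \left(-13\right) + 96 = \left(-431\right) \left(-65\right) + 96 = 28015 + 96 = 28111$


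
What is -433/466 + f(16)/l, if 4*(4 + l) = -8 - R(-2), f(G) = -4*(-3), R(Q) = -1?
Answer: -32327/10718 ≈ -3.0161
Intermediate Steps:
f(G) = 12
l = -23/4 (l = -4 + (-8 - 1*(-1))/4 = -4 + (-8 + 1)/4 = -4 + (1/4)*(-7) = -4 - 7/4 = -23/4 ≈ -5.7500)
-433/466 + f(16)/l = -433/466 + 12/(-23/4) = -433*1/466 + 12*(-4/23) = -433/466 - 48/23 = -32327/10718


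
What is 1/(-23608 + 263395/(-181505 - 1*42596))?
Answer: -224101/5290839803 ≈ -4.2356e-5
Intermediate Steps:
1/(-23608 + 263395/(-181505 - 1*42596)) = 1/(-23608 + 263395/(-181505 - 42596)) = 1/(-23608 + 263395/(-224101)) = 1/(-23608 + 263395*(-1/224101)) = 1/(-23608 - 263395/224101) = 1/(-5290839803/224101) = -224101/5290839803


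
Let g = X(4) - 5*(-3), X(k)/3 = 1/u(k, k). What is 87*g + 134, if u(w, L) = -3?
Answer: 1352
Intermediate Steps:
X(k) = -1 (X(k) = 3/(-3) = 3*(-⅓) = -1)
g = 14 (g = -1 - 5*(-3) = -1 + 15 = 14)
87*g + 134 = 87*14 + 134 = 1218 + 134 = 1352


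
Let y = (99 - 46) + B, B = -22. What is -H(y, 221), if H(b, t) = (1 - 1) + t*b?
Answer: -6851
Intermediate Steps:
y = 31 (y = (99 - 46) - 22 = 53 - 22 = 31)
H(b, t) = b*t (H(b, t) = 0 + b*t = b*t)
-H(y, 221) = -31*221 = -1*6851 = -6851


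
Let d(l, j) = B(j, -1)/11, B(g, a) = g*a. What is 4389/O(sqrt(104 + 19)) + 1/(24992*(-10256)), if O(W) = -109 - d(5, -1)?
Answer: -257807800121/6407948800 ≈ -40.232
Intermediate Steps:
B(g, a) = a*g
d(l, j) = -j/11
O(W) = -1200/11 (O(W) = -109 - (-1)*(-1)/11 = -109 - 1*1/11 = -109 - 1/11 = -1200/11)
4389/O(sqrt(104 + 19)) + 1/(24992*(-10256)) = 4389/(-1200/11) + 1/(24992*(-10256)) = 4389*(-11/1200) + (1/24992)*(-1/10256) = -16093/400 - 1/256317952 = -257807800121/6407948800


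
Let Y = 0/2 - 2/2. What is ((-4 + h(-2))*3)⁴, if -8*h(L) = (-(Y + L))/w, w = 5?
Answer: 57178852641/2560000 ≈ 22336.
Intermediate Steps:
Y = -1 (Y = 0*(½) - 2*½ = 0 - 1 = -1)
h(L) = -1/40 + L/40 (h(L) = -(-(-1 + L))/(8*5) = -(1 - L)/(8*5) = -(⅕ - L/5)/8 = -1/40 + L/40)
((-4 + h(-2))*3)⁴ = ((-4 + (-1/40 + (1/40)*(-2)))*3)⁴ = ((-4 + (-1/40 - 1/20))*3)⁴ = ((-4 - 3/40)*3)⁴ = (-163/40*3)⁴ = (-489/40)⁴ = 57178852641/2560000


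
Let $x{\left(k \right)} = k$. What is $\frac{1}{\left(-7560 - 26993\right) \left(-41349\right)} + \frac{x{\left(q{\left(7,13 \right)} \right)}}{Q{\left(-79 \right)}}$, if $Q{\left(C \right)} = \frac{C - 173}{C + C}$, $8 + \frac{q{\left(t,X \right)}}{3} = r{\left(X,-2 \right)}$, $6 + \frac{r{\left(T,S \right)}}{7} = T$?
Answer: $\frac{73454967275}{952487998} \approx 77.119$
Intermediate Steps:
$r{\left(T,S \right)} = -42 + 7 T$
$q{\left(t,X \right)} = -150 + 21 X$ ($q{\left(t,X \right)} = -24 + 3 \left(-42 + 7 X\right) = -24 + \left(-126 + 21 X\right) = -150 + 21 X$)
$Q{\left(C \right)} = \frac{-173 + C}{2 C}$
$\frac{1}{\left(-7560 - 26993\right) \left(-41349\right)} + \frac{x{\left(q{\left(7,13 \right)} \right)}}{Q{\left(-79 \right)}} = \frac{1}{\left(-7560 - 26993\right) \left(-41349\right)} + \frac{-150 + 21 \cdot 13}{\frac{1}{2} \frac{1}{-79} \left(-173 - 79\right)} = \frac{1}{-34553} \left(- \frac{1}{41349}\right) + \frac{-150 + 273}{\frac{1}{2} \left(- \frac{1}{79}\right) \left(-252\right)} = \left(- \frac{1}{34553}\right) \left(- \frac{1}{41349}\right) + \frac{123}{\frac{126}{79}} = \frac{1}{1428731997} + 123 \cdot \frac{79}{126} = \frac{1}{1428731997} + \frac{3239}{42} = \frac{73454967275}{952487998}$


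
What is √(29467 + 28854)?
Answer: √58321 ≈ 241.50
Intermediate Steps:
√(29467 + 28854) = √58321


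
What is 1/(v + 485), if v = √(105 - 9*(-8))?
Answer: 485/235048 - √177/235048 ≈ 0.0020068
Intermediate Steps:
v = √177 (v = √(105 + 72) = √177 ≈ 13.304)
1/(v + 485) = 1/(√177 + 485) = 1/(485 + √177)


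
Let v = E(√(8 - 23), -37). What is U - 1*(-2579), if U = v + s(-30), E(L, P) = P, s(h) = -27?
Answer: 2515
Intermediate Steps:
v = -37
U = -64 (U = -37 - 27 = -64)
U - 1*(-2579) = -64 - 1*(-2579) = -64 + 2579 = 2515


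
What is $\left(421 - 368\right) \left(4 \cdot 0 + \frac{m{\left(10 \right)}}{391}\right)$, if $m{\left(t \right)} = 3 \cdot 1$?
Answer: $\frac{159}{391} \approx 0.40665$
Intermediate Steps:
$m{\left(t \right)} = 3$
$\left(421 - 368\right) \left(4 \cdot 0 + \frac{m{\left(10 \right)}}{391}\right) = \left(421 - 368\right) \left(4 \cdot 0 + \frac{3}{391}\right) = 53 \left(0 + 3 \cdot \frac{1}{391}\right) = 53 \left(0 + \frac{3}{391}\right) = 53 \cdot \frac{3}{391} = \frac{159}{391}$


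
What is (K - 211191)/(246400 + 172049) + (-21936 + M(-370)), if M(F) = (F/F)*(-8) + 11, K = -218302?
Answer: -9178271410/418449 ≈ -21934.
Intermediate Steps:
M(F) = 3 (M(F) = 1*(-8) + 11 = -8 + 11 = 3)
(K - 211191)/(246400 + 172049) + (-21936 + M(-370)) = (-218302 - 211191)/(246400 + 172049) + (-21936 + 3) = -429493/418449 - 21933 = -9178271410/418449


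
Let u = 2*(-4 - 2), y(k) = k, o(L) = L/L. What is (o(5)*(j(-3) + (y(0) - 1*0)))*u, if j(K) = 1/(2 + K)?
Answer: 12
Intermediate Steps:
o(L) = 1
u = -12 (u = 2*(-6) = -12)
(o(5)*(j(-3) + (y(0) - 1*0)))*u = (1*(1/(2 - 3) + (0 - 1*0)))*(-12) = (1*(1/(-1) + (0 + 0)))*(-12) = (1*(-1 + 0))*(-12) = (1*(-1))*(-12) = -1*(-12) = 12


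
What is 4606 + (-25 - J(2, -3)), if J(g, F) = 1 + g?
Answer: 4578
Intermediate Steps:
4606 + (-25 - J(2, -3)) = 4606 + (-25 - (1 + 2)) = 4606 + (-25 - 1*3) = 4606 + (-25 - 3) = 4606 - 28 = 4578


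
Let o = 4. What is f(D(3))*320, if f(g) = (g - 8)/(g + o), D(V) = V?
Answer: -1600/7 ≈ -228.57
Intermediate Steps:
f(g) = (-8 + g)/(4 + g) (f(g) = (g - 8)/(g + 4) = (-8 + g)/(4 + g))
f(D(3))*320 = ((-8 + 3)/(4 + 3))*320 = (-5/7)*320 = ((⅐)*(-5))*320 = -5/7*320 = -1600/7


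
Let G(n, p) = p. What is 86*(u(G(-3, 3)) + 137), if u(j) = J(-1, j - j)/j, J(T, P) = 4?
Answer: 35690/3 ≈ 11897.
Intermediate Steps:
u(j) = 4/j
86*(u(G(-3, 3)) + 137) = 86*(4/3 + 137) = 86*(415/3) = 35690/3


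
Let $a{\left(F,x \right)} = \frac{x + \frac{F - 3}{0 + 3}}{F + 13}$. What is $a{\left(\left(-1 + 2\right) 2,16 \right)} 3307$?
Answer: $\frac{155429}{45} \approx 3454.0$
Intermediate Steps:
$a{\left(F,x \right)} = \frac{-1 + x + \frac{F}{3}}{13 + F}$ ($a{\left(F,x \right)} = \frac{x + \frac{-3 + F}{3}}{13 + F} = \frac{x + \left(-3 + F\right) \frac{1}{3}}{13 + F} = \frac{x + \left(-1 + \frac{F}{3}\right)}{13 + F} = \frac{-1 + x + \frac{F}{3}}{13 + F}$)
$a{\left(\left(-1 + 2\right) 2,16 \right)} 3307 = \frac{-1 + 16 + \frac{\left(-1 + 2\right) 2}{3}}{13 + \left(-1 + 2\right) 2} \cdot 3307 = \frac{-1 + 16 + \frac{1 \cdot 2}{3}}{13 + 1 \cdot 2} \cdot 3307 = \frac{-1 + 16 + \frac{1}{3} \cdot 2}{13 + 2} \cdot 3307 = \frac{-1 + 16 + \frac{2}{3}}{15} \cdot 3307 = \frac{1}{15} \cdot \frac{47}{3} \cdot 3307 = \frac{47}{45} \cdot 3307 = \frac{155429}{45}$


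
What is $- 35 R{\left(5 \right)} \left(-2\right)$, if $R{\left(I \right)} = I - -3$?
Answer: $560$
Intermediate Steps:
$R{\left(I \right)} = 3 + I$ ($R{\left(I \right)} = I + 3 = 3 + I$)
$- 35 R{\left(5 \right)} \left(-2\right) = - 35 \left(3 + 5\right) \left(-2\right) = \left(-35\right) 8 \left(-2\right) = \left(-280\right) \left(-2\right) = 560$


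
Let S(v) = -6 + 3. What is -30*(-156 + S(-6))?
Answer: 4770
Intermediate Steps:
S(v) = -3
-30*(-156 + S(-6)) = -30*(-156 - 3) = -30*(-159) = 4770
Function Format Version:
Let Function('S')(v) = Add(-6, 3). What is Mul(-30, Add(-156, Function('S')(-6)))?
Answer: 4770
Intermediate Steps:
Function('S')(v) = -3
Mul(-30, Add(-156, Function('S')(-6))) = Mul(-30, Add(-156, -3)) = Mul(-30, -159) = 4770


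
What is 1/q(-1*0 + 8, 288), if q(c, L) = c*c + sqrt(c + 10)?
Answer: 32/2039 - 3*sqrt(2)/4078 ≈ 0.014654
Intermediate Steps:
q(c, L) = c**2 + sqrt(10 + c)
1/q(-1*0 + 8, 288) = 1/((-1*0 + 8)**2 + sqrt(10 + (-1*0 + 8))) = 1/((0 + 8)**2 + sqrt(10 + (0 + 8))) = 1/(8**2 + sqrt(10 + 8)) = 1/(64 + sqrt(18)) = 1/(64 + 3*sqrt(2))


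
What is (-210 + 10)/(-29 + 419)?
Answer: -20/39 ≈ -0.51282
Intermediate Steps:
(-210 + 10)/(-29 + 419) = -200/390 = -200*1/390 = -20/39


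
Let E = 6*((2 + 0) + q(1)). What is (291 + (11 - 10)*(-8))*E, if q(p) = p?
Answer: 5094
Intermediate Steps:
E = 18 (E = 6*((2 + 0) + 1) = 6*(2 + 1) = 6*3 = 18)
(291 + (11 - 10)*(-8))*E = (291 + (11 - 10)*(-8))*18 = (291 + 1*(-8))*18 = (291 - 8)*18 = 283*18 = 5094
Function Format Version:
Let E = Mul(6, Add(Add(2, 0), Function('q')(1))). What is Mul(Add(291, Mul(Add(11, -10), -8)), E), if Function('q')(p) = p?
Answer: 5094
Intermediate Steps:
E = 18 (E = Mul(6, Add(Add(2, 0), 1)) = Mul(6, Add(2, 1)) = Mul(6, 3) = 18)
Mul(Add(291, Mul(Add(11, -10), -8)), E) = Mul(Add(291, Mul(Add(11, -10), -8)), 18) = Mul(Add(291, Mul(1, -8)), 18) = Mul(Add(291, -8), 18) = Mul(283, 18) = 5094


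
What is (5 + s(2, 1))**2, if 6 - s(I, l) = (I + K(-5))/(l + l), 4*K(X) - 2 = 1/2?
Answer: 24025/256 ≈ 93.848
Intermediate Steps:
K(X) = 5/8 (K(X) = 1/2 + (1/4)/2 = 1/2 + (1/4)*(1/2) = 1/2 + 1/8 = 5/8)
s(I, l) = 6 - (5/8 + I)/(2*l) (s(I, l) = 6 - (I + 5/8)/(l + l) = 6 - (5/8 + I)/(2*l))
(5 + s(2, 1))**2 = (5 + (1/16)*(-5 - 8*2 + 96*1)/1)**2 = (5 + (1/16)*1*(-5 - 16 + 96))**2 = (5 + (1/16)*1*75)**2 = (5 + 75/16)**2 = (155/16)**2 = 24025/256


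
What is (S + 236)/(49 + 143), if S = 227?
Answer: 463/192 ≈ 2.4115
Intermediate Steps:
(S + 236)/(49 + 143) = (227 + 236)/(49 + 143) = 463/192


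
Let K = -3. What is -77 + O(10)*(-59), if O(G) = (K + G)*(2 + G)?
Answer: -5033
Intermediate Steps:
O(G) = (-3 + G)*(2 + G)
-77 + O(10)*(-59) = -77 + (-6 + 10² - 1*10)*(-59) = -77 + (-6 + 100 - 10)*(-59) = -77 + 84*(-59) = -77 - 4956 = -5033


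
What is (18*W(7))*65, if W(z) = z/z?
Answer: 1170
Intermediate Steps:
W(z) = 1
(18*W(7))*65 = (18*1)*65 = 18*65 = 1170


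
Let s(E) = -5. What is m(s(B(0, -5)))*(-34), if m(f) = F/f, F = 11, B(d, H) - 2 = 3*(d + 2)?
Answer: 374/5 ≈ 74.800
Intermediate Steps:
B(d, H) = 8 + 3*d (B(d, H) = 2 + 3*(d + 2) = 2 + 3*(2 + d) = 2 + (6 + 3*d) = 8 + 3*d)
m(f) = 11/f
m(s(B(0, -5)))*(-34) = (11/(-5))*(-34) = (11*(-⅕))*(-34) = -11/5*(-34) = 374/5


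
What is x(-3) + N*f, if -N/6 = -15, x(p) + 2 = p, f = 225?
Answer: 20245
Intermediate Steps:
x(p) = -2 + p
N = 90 (N = -6*(-15) = 90)
x(-3) + N*f = (-2 - 3) + 90*225 = -5 + 20250 = 20245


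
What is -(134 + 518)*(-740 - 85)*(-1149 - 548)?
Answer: -912816300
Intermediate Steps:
-(134 + 518)*(-740 - 85)*(-1149 - 548) = -652*(-825)*(-1697) = -(-537900)*(-1697) = -1*912816300 = -912816300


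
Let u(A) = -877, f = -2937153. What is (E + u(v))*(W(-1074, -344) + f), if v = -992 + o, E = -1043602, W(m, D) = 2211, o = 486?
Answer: 3065485285218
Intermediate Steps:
v = -506 (v = -992 + 486 = -506)
(E + u(v))*(W(-1074, -344) + f) = (-1043602 - 877)*(2211 - 2937153) = -1044479*(-2934942) = 3065485285218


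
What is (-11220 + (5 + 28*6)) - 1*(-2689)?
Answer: -8358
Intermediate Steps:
(-11220 + (5 + 28*6)) - 1*(-2689) = (-11220 + (5 + 168)) + 2689 = (-11220 + 173) + 2689 = -11047 + 2689 = -8358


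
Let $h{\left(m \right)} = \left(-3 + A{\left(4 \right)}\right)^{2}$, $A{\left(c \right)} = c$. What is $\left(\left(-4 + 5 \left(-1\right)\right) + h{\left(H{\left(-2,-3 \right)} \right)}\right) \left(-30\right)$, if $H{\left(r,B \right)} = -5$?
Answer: $240$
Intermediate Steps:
$h{\left(m \right)} = 1$ ($h{\left(m \right)} = \left(-3 + 4\right)^{2} = 1^{2} = 1$)
$\left(\left(-4 + 5 \left(-1\right)\right) + h{\left(H{\left(-2,-3 \right)} \right)}\right) \left(-30\right) = \left(\left(-4 + 5 \left(-1\right)\right) + 1\right) \left(-30\right) = \left(\left(-4 - 5\right) + 1\right) \left(-30\right) = \left(-9 + 1\right) \left(-30\right) = \left(-8\right) \left(-30\right) = 240$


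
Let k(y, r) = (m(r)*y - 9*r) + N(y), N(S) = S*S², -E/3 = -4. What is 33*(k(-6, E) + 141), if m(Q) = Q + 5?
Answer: -9405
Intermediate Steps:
E = 12 (E = -3*(-4) = 12)
N(S) = S³
m(Q) = 5 + Q
k(y, r) = y³ - 9*r + y*(5 + r) (k(y, r) = ((5 + r)*y - 9*r) + y³ = (y*(5 + r) - 9*r) + y³ = (-9*r + y*(5 + r)) + y³ = y³ - 9*r + y*(5 + r))
33*(k(-6, E) + 141) = 33*(((-6)³ - 9*12 - 6*(5 + 12)) + 141) = 33*((-216 - 108 - 6*17) + 141) = 33*((-216 - 108 - 102) + 141) = 33*(-426 + 141) = 33*(-285) = -9405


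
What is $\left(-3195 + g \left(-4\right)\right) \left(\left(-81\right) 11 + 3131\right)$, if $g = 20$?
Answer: $-7336000$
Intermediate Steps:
$\left(-3195 + g \left(-4\right)\right) \left(\left(-81\right) 11 + 3131\right) = \left(-3195 + 20 \left(-4\right)\right) \left(\left(-81\right) 11 + 3131\right) = \left(-3195 - 80\right) \left(-891 + 3131\right) = \left(-3275\right) 2240 = -7336000$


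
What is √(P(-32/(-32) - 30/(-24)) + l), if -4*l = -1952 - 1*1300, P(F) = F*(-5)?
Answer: √3207/2 ≈ 28.315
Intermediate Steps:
P(F) = -5*F
l = 813 (l = -(-1952 - 1*1300)/4 = -(-1952 - 1300)/4 = -¼*(-3252) = 813)
√(P(-32/(-32) - 30/(-24)) + l) = √(-5*(-32/(-32) - 30/(-24)) + 813) = √(-5*(-32*(-1/32) - 30*(-1/24)) + 813) = √(-5*(1 + 5/4) + 813) = √(-5*9/4 + 813) = √(-45/4 + 813) = √(3207/4) = √3207/2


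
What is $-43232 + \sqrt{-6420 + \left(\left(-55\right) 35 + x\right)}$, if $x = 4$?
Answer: $-43232 + i \sqrt{8341} \approx -43232.0 + 91.329 i$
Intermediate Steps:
$-43232 + \sqrt{-6420 + \left(\left(-55\right) 35 + x\right)} = -43232 + \sqrt{-6420 + \left(\left(-55\right) 35 + 4\right)} = -43232 + \sqrt{-6420 + \left(-1925 + 4\right)} = -43232 + \sqrt{-6420 - 1921} = -43232 + \sqrt{-8341} = -43232 + i \sqrt{8341}$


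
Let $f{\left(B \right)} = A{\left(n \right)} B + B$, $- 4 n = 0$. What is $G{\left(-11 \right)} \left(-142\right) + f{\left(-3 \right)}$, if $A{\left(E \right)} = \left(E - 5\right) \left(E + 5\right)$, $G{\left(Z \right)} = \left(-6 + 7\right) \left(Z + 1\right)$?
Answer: $1492$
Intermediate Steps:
$G{\left(Z \right)} = 1 + Z$ ($G{\left(Z \right)} = 1 \left(1 + Z\right) = 1 + Z$)
$n = 0$ ($n = \left(- \frac{1}{4}\right) 0 = 0$)
$A{\left(E \right)} = \left(-5 + E\right) \left(5 + E\right)$
$f{\left(B \right)} = - 24 B$ ($f{\left(B \right)} = \left(-25 + 0^{2}\right) B + B = \left(-25 + 0\right) B + B = - 25 B + B = - 24 B$)
$G{\left(-11 \right)} \left(-142\right) + f{\left(-3 \right)} = \left(1 - 11\right) \left(-142\right) - -72 = \left(-10\right) \left(-142\right) + 72 = 1420 + 72 = 1492$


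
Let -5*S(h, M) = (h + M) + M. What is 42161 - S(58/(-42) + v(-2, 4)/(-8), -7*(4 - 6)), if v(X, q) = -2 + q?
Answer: 3541967/84 ≈ 42166.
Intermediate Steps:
S(h, M) = -2*M/5 - h/5 (S(h, M) = -((h + M) + M)/5 = -((M + h) + M)/5 = -(h + 2*M)/5 = -2*M/5 - h/5)
42161 - S(58/(-42) + v(-2, 4)/(-8), -7*(4 - 6)) = 42161 - (-(-14)*(4 - 6)/5 - (58/(-42) + (-2 + 4)/(-8))/5) = 42161 - (-(-14)*(-2)/5 - (58*(-1/42) + 2*(-⅛))/5) = 42161 - (-⅖*14 - (-29/21 - ¼)/5) = 42161 - (-28/5 - ⅕*(-137/84)) = 42161 - (-28/5 + 137/420) = 42161 - 1*(-443/84) = 42161 + 443/84 = 3541967/84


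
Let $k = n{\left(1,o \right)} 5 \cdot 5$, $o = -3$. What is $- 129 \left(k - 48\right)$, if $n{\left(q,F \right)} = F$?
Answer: $15867$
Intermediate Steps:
$k = -75$ ($k = \left(-3\right) 5 \cdot 5 = \left(-15\right) 5 = -75$)
$- 129 \left(k - 48\right) = - 129 \left(-75 - 48\right) = \left(-129\right) \left(-123\right) = 15867$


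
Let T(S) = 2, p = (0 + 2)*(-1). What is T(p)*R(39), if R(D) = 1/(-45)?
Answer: -2/45 ≈ -0.044444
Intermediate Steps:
p = -2 (p = 2*(-1) = -2)
R(D) = -1/45
T(p)*R(39) = 2*(-1/45) = -2/45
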